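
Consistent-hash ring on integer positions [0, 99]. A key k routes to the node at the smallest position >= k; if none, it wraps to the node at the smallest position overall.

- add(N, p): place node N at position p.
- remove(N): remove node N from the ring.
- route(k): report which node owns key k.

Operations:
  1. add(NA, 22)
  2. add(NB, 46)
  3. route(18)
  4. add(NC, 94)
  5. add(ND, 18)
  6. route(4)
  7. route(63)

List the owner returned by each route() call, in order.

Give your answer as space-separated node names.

Answer: NA ND NC

Derivation:
Op 1: add NA@22 -> ring=[22:NA]
Op 2: add NB@46 -> ring=[22:NA,46:NB]
Op 3: route key 18: smallest pos >= 18 is 22 -> NA
Op 4: add NC@94 -> ring=[22:NA,46:NB,94:NC]
Op 5: add ND@18 -> ring=[18:ND,22:NA,46:NB,94:NC]
Op 6: route key 4: smallest pos >= 4 is 18 -> ND
Op 7: route key 63: smallest pos >= 63 is 94 -> NC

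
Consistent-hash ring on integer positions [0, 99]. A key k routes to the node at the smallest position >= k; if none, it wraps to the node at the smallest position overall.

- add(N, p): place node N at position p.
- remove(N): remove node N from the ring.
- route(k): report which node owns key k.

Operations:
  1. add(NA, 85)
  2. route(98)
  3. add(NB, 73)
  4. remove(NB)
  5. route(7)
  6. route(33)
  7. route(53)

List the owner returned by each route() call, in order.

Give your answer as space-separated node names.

Op 1: add NA@85 -> ring=[85:NA]
Op 2: route key 98: none >= 98, wrap to smallest pos 85 -> NA
Op 3: add NB@73 -> ring=[73:NB,85:NA]
Op 4: remove NB -> ring=[85:NA]
Op 5: route key 7: smallest pos >= 7 is 85 -> NA
Op 6: route key 33: smallest pos >= 33 is 85 -> NA
Op 7: route key 53: smallest pos >= 53 is 85 -> NA

Answer: NA NA NA NA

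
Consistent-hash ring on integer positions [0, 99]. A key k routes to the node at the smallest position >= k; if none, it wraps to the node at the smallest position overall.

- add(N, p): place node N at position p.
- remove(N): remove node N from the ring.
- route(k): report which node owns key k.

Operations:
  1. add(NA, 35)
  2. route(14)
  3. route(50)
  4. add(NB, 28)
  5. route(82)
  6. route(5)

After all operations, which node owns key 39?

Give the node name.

Answer: NB

Derivation:
Op 1: add NA@35 -> ring=[35:NA]
Op 2: route key 14: smallest pos >= 14 is 35 -> NA
Op 3: route key 50: none >= 50, wrap to smallest pos 35 -> NA
Op 4: add NB@28 -> ring=[28:NB,35:NA]
Op 5: route key 82: none >= 82, wrap to smallest pos 28 -> NB
Op 6: route key 5: smallest pos >= 5 is 28 -> NB
Final route key 39: none >= 39, wrap to smallest pos 28 -> NB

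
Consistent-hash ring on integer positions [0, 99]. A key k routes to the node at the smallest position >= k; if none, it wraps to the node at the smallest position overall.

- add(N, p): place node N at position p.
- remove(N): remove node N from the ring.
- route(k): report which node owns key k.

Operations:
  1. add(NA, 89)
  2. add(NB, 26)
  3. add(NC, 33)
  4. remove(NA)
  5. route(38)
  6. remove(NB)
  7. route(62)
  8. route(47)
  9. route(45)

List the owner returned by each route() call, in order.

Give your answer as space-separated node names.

Answer: NB NC NC NC

Derivation:
Op 1: add NA@89 -> ring=[89:NA]
Op 2: add NB@26 -> ring=[26:NB,89:NA]
Op 3: add NC@33 -> ring=[26:NB,33:NC,89:NA]
Op 4: remove NA -> ring=[26:NB,33:NC]
Op 5: route key 38: none >= 38, wrap to smallest pos 26 -> NB
Op 6: remove NB -> ring=[33:NC]
Op 7: route key 62: none >= 62, wrap to smallest pos 33 -> NC
Op 8: route key 47: none >= 47, wrap to smallest pos 33 -> NC
Op 9: route key 45: none >= 45, wrap to smallest pos 33 -> NC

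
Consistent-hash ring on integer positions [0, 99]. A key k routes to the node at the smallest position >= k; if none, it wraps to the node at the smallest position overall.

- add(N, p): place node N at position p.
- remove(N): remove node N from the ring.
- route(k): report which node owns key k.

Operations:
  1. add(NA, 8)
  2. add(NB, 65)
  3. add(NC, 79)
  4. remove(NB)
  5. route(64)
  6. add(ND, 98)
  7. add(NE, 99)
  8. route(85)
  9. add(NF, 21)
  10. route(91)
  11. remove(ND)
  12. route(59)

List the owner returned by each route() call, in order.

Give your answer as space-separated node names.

Op 1: add NA@8 -> ring=[8:NA]
Op 2: add NB@65 -> ring=[8:NA,65:NB]
Op 3: add NC@79 -> ring=[8:NA,65:NB,79:NC]
Op 4: remove NB -> ring=[8:NA,79:NC]
Op 5: route key 64: smallest pos >= 64 is 79 -> NC
Op 6: add ND@98 -> ring=[8:NA,79:NC,98:ND]
Op 7: add NE@99 -> ring=[8:NA,79:NC,98:ND,99:NE]
Op 8: route key 85: smallest pos >= 85 is 98 -> ND
Op 9: add NF@21 -> ring=[8:NA,21:NF,79:NC,98:ND,99:NE]
Op 10: route key 91: smallest pos >= 91 is 98 -> ND
Op 11: remove ND -> ring=[8:NA,21:NF,79:NC,99:NE]
Op 12: route key 59: smallest pos >= 59 is 79 -> NC

Answer: NC ND ND NC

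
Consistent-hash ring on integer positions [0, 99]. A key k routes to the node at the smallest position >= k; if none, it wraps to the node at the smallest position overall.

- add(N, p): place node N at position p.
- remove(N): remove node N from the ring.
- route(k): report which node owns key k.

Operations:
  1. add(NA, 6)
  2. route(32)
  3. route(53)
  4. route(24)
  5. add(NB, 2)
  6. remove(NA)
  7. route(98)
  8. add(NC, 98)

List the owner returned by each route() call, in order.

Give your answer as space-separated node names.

Op 1: add NA@6 -> ring=[6:NA]
Op 2: route key 32: none >= 32, wrap to smallest pos 6 -> NA
Op 3: route key 53: none >= 53, wrap to smallest pos 6 -> NA
Op 4: route key 24: none >= 24, wrap to smallest pos 6 -> NA
Op 5: add NB@2 -> ring=[2:NB,6:NA]
Op 6: remove NA -> ring=[2:NB]
Op 7: route key 98: none >= 98, wrap to smallest pos 2 -> NB
Op 8: add NC@98 -> ring=[2:NB,98:NC]

Answer: NA NA NA NB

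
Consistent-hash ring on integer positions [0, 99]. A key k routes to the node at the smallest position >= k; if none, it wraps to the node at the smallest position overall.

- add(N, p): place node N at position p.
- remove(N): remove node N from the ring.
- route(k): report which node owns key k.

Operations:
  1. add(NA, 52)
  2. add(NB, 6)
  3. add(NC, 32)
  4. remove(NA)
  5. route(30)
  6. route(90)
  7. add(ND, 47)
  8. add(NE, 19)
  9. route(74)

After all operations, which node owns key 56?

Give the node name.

Answer: NB

Derivation:
Op 1: add NA@52 -> ring=[52:NA]
Op 2: add NB@6 -> ring=[6:NB,52:NA]
Op 3: add NC@32 -> ring=[6:NB,32:NC,52:NA]
Op 4: remove NA -> ring=[6:NB,32:NC]
Op 5: route key 30: smallest pos >= 30 is 32 -> NC
Op 6: route key 90: none >= 90, wrap to smallest pos 6 -> NB
Op 7: add ND@47 -> ring=[6:NB,32:NC,47:ND]
Op 8: add NE@19 -> ring=[6:NB,19:NE,32:NC,47:ND]
Op 9: route key 74: none >= 74, wrap to smallest pos 6 -> NB
Final route key 56: none >= 56, wrap to smallest pos 6 -> NB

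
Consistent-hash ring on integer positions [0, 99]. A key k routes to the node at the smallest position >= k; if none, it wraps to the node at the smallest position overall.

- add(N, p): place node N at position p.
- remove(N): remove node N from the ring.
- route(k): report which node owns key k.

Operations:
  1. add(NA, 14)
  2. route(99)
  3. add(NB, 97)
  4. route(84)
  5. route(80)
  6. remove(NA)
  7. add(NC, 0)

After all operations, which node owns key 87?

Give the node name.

Answer: NB

Derivation:
Op 1: add NA@14 -> ring=[14:NA]
Op 2: route key 99: none >= 99, wrap to smallest pos 14 -> NA
Op 3: add NB@97 -> ring=[14:NA,97:NB]
Op 4: route key 84: smallest pos >= 84 is 97 -> NB
Op 5: route key 80: smallest pos >= 80 is 97 -> NB
Op 6: remove NA -> ring=[97:NB]
Op 7: add NC@0 -> ring=[0:NC,97:NB]
Final route key 87: smallest pos >= 87 is 97 -> NB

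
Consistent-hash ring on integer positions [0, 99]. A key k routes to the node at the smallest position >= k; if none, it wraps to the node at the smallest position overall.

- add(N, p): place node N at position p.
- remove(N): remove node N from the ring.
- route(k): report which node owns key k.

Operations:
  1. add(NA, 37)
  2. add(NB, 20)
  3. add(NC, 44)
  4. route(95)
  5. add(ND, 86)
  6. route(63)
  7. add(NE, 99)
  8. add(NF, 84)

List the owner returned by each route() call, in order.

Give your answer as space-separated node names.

Answer: NB ND

Derivation:
Op 1: add NA@37 -> ring=[37:NA]
Op 2: add NB@20 -> ring=[20:NB,37:NA]
Op 3: add NC@44 -> ring=[20:NB,37:NA,44:NC]
Op 4: route key 95: none >= 95, wrap to smallest pos 20 -> NB
Op 5: add ND@86 -> ring=[20:NB,37:NA,44:NC,86:ND]
Op 6: route key 63: smallest pos >= 63 is 86 -> ND
Op 7: add NE@99 -> ring=[20:NB,37:NA,44:NC,86:ND,99:NE]
Op 8: add NF@84 -> ring=[20:NB,37:NA,44:NC,84:NF,86:ND,99:NE]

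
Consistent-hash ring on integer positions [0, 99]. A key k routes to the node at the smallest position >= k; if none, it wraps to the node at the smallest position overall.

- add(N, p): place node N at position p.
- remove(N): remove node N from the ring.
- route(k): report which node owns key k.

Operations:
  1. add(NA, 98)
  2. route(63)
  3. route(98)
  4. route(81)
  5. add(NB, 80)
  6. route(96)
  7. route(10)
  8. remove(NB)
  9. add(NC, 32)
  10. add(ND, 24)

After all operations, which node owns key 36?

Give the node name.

Op 1: add NA@98 -> ring=[98:NA]
Op 2: route key 63: smallest pos >= 63 is 98 -> NA
Op 3: route key 98: smallest pos >= 98 is 98 -> NA
Op 4: route key 81: smallest pos >= 81 is 98 -> NA
Op 5: add NB@80 -> ring=[80:NB,98:NA]
Op 6: route key 96: smallest pos >= 96 is 98 -> NA
Op 7: route key 10: smallest pos >= 10 is 80 -> NB
Op 8: remove NB -> ring=[98:NA]
Op 9: add NC@32 -> ring=[32:NC,98:NA]
Op 10: add ND@24 -> ring=[24:ND,32:NC,98:NA]
Final route key 36: smallest pos >= 36 is 98 -> NA

Answer: NA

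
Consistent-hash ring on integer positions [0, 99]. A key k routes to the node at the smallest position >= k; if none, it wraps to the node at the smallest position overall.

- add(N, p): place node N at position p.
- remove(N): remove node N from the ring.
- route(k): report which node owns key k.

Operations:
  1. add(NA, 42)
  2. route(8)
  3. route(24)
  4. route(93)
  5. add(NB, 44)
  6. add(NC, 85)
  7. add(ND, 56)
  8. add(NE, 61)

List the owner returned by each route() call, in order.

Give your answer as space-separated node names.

Answer: NA NA NA

Derivation:
Op 1: add NA@42 -> ring=[42:NA]
Op 2: route key 8: smallest pos >= 8 is 42 -> NA
Op 3: route key 24: smallest pos >= 24 is 42 -> NA
Op 4: route key 93: none >= 93, wrap to smallest pos 42 -> NA
Op 5: add NB@44 -> ring=[42:NA,44:NB]
Op 6: add NC@85 -> ring=[42:NA,44:NB,85:NC]
Op 7: add ND@56 -> ring=[42:NA,44:NB,56:ND,85:NC]
Op 8: add NE@61 -> ring=[42:NA,44:NB,56:ND,61:NE,85:NC]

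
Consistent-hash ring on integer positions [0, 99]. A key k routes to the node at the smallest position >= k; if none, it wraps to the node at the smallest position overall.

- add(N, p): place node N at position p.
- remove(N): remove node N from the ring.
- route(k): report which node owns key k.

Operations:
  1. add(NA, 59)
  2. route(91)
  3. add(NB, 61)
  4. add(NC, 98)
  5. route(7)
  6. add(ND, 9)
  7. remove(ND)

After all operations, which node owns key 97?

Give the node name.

Answer: NC

Derivation:
Op 1: add NA@59 -> ring=[59:NA]
Op 2: route key 91: none >= 91, wrap to smallest pos 59 -> NA
Op 3: add NB@61 -> ring=[59:NA,61:NB]
Op 4: add NC@98 -> ring=[59:NA,61:NB,98:NC]
Op 5: route key 7: smallest pos >= 7 is 59 -> NA
Op 6: add ND@9 -> ring=[9:ND,59:NA,61:NB,98:NC]
Op 7: remove ND -> ring=[59:NA,61:NB,98:NC]
Final route key 97: smallest pos >= 97 is 98 -> NC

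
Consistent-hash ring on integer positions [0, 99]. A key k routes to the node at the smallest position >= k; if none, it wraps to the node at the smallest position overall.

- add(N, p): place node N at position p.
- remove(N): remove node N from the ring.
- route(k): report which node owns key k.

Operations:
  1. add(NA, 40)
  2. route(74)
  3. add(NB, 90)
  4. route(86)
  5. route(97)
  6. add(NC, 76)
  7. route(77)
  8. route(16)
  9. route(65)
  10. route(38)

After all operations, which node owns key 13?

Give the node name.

Answer: NA

Derivation:
Op 1: add NA@40 -> ring=[40:NA]
Op 2: route key 74: none >= 74, wrap to smallest pos 40 -> NA
Op 3: add NB@90 -> ring=[40:NA,90:NB]
Op 4: route key 86: smallest pos >= 86 is 90 -> NB
Op 5: route key 97: none >= 97, wrap to smallest pos 40 -> NA
Op 6: add NC@76 -> ring=[40:NA,76:NC,90:NB]
Op 7: route key 77: smallest pos >= 77 is 90 -> NB
Op 8: route key 16: smallest pos >= 16 is 40 -> NA
Op 9: route key 65: smallest pos >= 65 is 76 -> NC
Op 10: route key 38: smallest pos >= 38 is 40 -> NA
Final route key 13: smallest pos >= 13 is 40 -> NA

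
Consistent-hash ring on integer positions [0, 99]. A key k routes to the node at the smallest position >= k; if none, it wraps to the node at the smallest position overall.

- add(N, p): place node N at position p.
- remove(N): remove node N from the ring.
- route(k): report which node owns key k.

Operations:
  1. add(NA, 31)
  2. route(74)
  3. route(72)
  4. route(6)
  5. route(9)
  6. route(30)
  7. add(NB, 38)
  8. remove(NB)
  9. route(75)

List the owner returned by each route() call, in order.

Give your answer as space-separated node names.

Answer: NA NA NA NA NA NA

Derivation:
Op 1: add NA@31 -> ring=[31:NA]
Op 2: route key 74: none >= 74, wrap to smallest pos 31 -> NA
Op 3: route key 72: none >= 72, wrap to smallest pos 31 -> NA
Op 4: route key 6: smallest pos >= 6 is 31 -> NA
Op 5: route key 9: smallest pos >= 9 is 31 -> NA
Op 6: route key 30: smallest pos >= 30 is 31 -> NA
Op 7: add NB@38 -> ring=[31:NA,38:NB]
Op 8: remove NB -> ring=[31:NA]
Op 9: route key 75: none >= 75, wrap to smallest pos 31 -> NA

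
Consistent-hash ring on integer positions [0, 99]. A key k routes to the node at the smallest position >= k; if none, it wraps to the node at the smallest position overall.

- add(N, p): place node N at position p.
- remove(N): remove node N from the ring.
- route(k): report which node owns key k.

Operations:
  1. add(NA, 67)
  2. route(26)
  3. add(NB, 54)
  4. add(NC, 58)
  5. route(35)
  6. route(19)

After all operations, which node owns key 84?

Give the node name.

Answer: NB

Derivation:
Op 1: add NA@67 -> ring=[67:NA]
Op 2: route key 26: smallest pos >= 26 is 67 -> NA
Op 3: add NB@54 -> ring=[54:NB,67:NA]
Op 4: add NC@58 -> ring=[54:NB,58:NC,67:NA]
Op 5: route key 35: smallest pos >= 35 is 54 -> NB
Op 6: route key 19: smallest pos >= 19 is 54 -> NB
Final route key 84: none >= 84, wrap to smallest pos 54 -> NB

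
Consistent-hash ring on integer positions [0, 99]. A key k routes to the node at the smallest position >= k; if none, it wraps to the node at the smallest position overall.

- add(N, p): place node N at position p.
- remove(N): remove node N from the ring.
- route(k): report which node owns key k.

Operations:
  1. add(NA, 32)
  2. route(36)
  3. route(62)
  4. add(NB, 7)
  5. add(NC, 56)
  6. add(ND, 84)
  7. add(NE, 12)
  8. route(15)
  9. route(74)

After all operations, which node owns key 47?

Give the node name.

Op 1: add NA@32 -> ring=[32:NA]
Op 2: route key 36: none >= 36, wrap to smallest pos 32 -> NA
Op 3: route key 62: none >= 62, wrap to smallest pos 32 -> NA
Op 4: add NB@7 -> ring=[7:NB,32:NA]
Op 5: add NC@56 -> ring=[7:NB,32:NA,56:NC]
Op 6: add ND@84 -> ring=[7:NB,32:NA,56:NC,84:ND]
Op 7: add NE@12 -> ring=[7:NB,12:NE,32:NA,56:NC,84:ND]
Op 8: route key 15: smallest pos >= 15 is 32 -> NA
Op 9: route key 74: smallest pos >= 74 is 84 -> ND
Final route key 47: smallest pos >= 47 is 56 -> NC

Answer: NC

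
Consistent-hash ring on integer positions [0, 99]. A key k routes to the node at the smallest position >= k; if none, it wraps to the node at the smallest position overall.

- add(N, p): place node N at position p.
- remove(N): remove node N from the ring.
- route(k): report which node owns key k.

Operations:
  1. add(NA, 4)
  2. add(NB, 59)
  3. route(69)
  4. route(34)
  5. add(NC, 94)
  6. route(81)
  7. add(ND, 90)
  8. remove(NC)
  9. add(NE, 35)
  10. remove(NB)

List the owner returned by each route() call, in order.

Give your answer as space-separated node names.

Answer: NA NB NC

Derivation:
Op 1: add NA@4 -> ring=[4:NA]
Op 2: add NB@59 -> ring=[4:NA,59:NB]
Op 3: route key 69: none >= 69, wrap to smallest pos 4 -> NA
Op 4: route key 34: smallest pos >= 34 is 59 -> NB
Op 5: add NC@94 -> ring=[4:NA,59:NB,94:NC]
Op 6: route key 81: smallest pos >= 81 is 94 -> NC
Op 7: add ND@90 -> ring=[4:NA,59:NB,90:ND,94:NC]
Op 8: remove NC -> ring=[4:NA,59:NB,90:ND]
Op 9: add NE@35 -> ring=[4:NA,35:NE,59:NB,90:ND]
Op 10: remove NB -> ring=[4:NA,35:NE,90:ND]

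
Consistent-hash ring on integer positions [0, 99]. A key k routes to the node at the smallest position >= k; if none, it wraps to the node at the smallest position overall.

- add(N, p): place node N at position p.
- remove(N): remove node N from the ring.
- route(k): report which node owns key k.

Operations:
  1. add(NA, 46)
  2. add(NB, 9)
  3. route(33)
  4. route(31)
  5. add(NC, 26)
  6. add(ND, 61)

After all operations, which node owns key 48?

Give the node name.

Answer: ND

Derivation:
Op 1: add NA@46 -> ring=[46:NA]
Op 2: add NB@9 -> ring=[9:NB,46:NA]
Op 3: route key 33: smallest pos >= 33 is 46 -> NA
Op 4: route key 31: smallest pos >= 31 is 46 -> NA
Op 5: add NC@26 -> ring=[9:NB,26:NC,46:NA]
Op 6: add ND@61 -> ring=[9:NB,26:NC,46:NA,61:ND]
Final route key 48: smallest pos >= 48 is 61 -> ND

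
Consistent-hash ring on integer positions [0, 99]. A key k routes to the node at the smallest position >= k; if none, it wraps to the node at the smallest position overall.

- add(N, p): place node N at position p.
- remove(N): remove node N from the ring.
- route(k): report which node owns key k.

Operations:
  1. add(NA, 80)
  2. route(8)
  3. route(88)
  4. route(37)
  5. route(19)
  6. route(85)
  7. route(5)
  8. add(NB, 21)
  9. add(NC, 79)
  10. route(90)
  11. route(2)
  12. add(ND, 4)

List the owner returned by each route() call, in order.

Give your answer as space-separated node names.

Op 1: add NA@80 -> ring=[80:NA]
Op 2: route key 8: smallest pos >= 8 is 80 -> NA
Op 3: route key 88: none >= 88, wrap to smallest pos 80 -> NA
Op 4: route key 37: smallest pos >= 37 is 80 -> NA
Op 5: route key 19: smallest pos >= 19 is 80 -> NA
Op 6: route key 85: none >= 85, wrap to smallest pos 80 -> NA
Op 7: route key 5: smallest pos >= 5 is 80 -> NA
Op 8: add NB@21 -> ring=[21:NB,80:NA]
Op 9: add NC@79 -> ring=[21:NB,79:NC,80:NA]
Op 10: route key 90: none >= 90, wrap to smallest pos 21 -> NB
Op 11: route key 2: smallest pos >= 2 is 21 -> NB
Op 12: add ND@4 -> ring=[4:ND,21:NB,79:NC,80:NA]

Answer: NA NA NA NA NA NA NB NB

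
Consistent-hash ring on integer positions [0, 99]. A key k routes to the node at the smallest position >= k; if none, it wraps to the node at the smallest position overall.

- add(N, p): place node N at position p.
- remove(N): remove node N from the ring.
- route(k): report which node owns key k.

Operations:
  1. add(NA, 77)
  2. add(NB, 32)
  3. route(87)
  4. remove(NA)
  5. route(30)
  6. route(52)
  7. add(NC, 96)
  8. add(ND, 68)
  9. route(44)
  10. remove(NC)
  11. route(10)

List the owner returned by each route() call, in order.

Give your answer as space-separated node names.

Op 1: add NA@77 -> ring=[77:NA]
Op 2: add NB@32 -> ring=[32:NB,77:NA]
Op 3: route key 87: none >= 87, wrap to smallest pos 32 -> NB
Op 4: remove NA -> ring=[32:NB]
Op 5: route key 30: smallest pos >= 30 is 32 -> NB
Op 6: route key 52: none >= 52, wrap to smallest pos 32 -> NB
Op 7: add NC@96 -> ring=[32:NB,96:NC]
Op 8: add ND@68 -> ring=[32:NB,68:ND,96:NC]
Op 9: route key 44: smallest pos >= 44 is 68 -> ND
Op 10: remove NC -> ring=[32:NB,68:ND]
Op 11: route key 10: smallest pos >= 10 is 32 -> NB

Answer: NB NB NB ND NB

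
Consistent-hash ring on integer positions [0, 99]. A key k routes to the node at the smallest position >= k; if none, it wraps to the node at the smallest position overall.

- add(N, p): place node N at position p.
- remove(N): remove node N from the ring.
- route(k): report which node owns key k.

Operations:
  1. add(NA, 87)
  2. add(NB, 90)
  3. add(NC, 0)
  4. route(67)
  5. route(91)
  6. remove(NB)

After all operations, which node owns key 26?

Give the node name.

Op 1: add NA@87 -> ring=[87:NA]
Op 2: add NB@90 -> ring=[87:NA,90:NB]
Op 3: add NC@0 -> ring=[0:NC,87:NA,90:NB]
Op 4: route key 67: smallest pos >= 67 is 87 -> NA
Op 5: route key 91: none >= 91, wrap to smallest pos 0 -> NC
Op 6: remove NB -> ring=[0:NC,87:NA]
Final route key 26: smallest pos >= 26 is 87 -> NA

Answer: NA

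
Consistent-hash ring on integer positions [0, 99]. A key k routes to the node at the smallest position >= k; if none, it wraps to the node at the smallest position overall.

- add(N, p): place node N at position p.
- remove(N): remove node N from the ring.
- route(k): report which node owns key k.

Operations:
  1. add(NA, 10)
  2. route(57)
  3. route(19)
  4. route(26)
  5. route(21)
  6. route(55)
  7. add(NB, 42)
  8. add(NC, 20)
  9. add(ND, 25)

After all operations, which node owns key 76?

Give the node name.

Answer: NA

Derivation:
Op 1: add NA@10 -> ring=[10:NA]
Op 2: route key 57: none >= 57, wrap to smallest pos 10 -> NA
Op 3: route key 19: none >= 19, wrap to smallest pos 10 -> NA
Op 4: route key 26: none >= 26, wrap to smallest pos 10 -> NA
Op 5: route key 21: none >= 21, wrap to smallest pos 10 -> NA
Op 6: route key 55: none >= 55, wrap to smallest pos 10 -> NA
Op 7: add NB@42 -> ring=[10:NA,42:NB]
Op 8: add NC@20 -> ring=[10:NA,20:NC,42:NB]
Op 9: add ND@25 -> ring=[10:NA,20:NC,25:ND,42:NB]
Final route key 76: none >= 76, wrap to smallest pos 10 -> NA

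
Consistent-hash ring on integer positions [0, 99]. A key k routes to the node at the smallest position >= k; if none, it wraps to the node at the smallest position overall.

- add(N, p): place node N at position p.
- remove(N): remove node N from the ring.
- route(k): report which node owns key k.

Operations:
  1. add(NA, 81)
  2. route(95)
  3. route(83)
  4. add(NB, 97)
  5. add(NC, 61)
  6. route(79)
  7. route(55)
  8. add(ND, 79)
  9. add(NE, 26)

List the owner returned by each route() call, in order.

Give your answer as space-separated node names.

Answer: NA NA NA NC

Derivation:
Op 1: add NA@81 -> ring=[81:NA]
Op 2: route key 95: none >= 95, wrap to smallest pos 81 -> NA
Op 3: route key 83: none >= 83, wrap to smallest pos 81 -> NA
Op 4: add NB@97 -> ring=[81:NA,97:NB]
Op 5: add NC@61 -> ring=[61:NC,81:NA,97:NB]
Op 6: route key 79: smallest pos >= 79 is 81 -> NA
Op 7: route key 55: smallest pos >= 55 is 61 -> NC
Op 8: add ND@79 -> ring=[61:NC,79:ND,81:NA,97:NB]
Op 9: add NE@26 -> ring=[26:NE,61:NC,79:ND,81:NA,97:NB]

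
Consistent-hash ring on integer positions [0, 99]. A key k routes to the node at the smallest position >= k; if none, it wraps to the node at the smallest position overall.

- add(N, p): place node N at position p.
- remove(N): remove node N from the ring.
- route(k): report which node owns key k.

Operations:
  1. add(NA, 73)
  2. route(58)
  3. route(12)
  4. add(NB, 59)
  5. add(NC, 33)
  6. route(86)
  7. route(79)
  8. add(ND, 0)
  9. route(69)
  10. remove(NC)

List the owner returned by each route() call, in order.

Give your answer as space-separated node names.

Op 1: add NA@73 -> ring=[73:NA]
Op 2: route key 58: smallest pos >= 58 is 73 -> NA
Op 3: route key 12: smallest pos >= 12 is 73 -> NA
Op 4: add NB@59 -> ring=[59:NB,73:NA]
Op 5: add NC@33 -> ring=[33:NC,59:NB,73:NA]
Op 6: route key 86: none >= 86, wrap to smallest pos 33 -> NC
Op 7: route key 79: none >= 79, wrap to smallest pos 33 -> NC
Op 8: add ND@0 -> ring=[0:ND,33:NC,59:NB,73:NA]
Op 9: route key 69: smallest pos >= 69 is 73 -> NA
Op 10: remove NC -> ring=[0:ND,59:NB,73:NA]

Answer: NA NA NC NC NA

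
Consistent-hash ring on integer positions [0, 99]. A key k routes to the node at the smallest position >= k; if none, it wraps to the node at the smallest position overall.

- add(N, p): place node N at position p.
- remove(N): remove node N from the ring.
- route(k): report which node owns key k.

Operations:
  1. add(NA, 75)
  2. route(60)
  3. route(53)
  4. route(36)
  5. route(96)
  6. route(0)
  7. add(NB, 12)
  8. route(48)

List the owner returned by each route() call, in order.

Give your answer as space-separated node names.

Answer: NA NA NA NA NA NA

Derivation:
Op 1: add NA@75 -> ring=[75:NA]
Op 2: route key 60: smallest pos >= 60 is 75 -> NA
Op 3: route key 53: smallest pos >= 53 is 75 -> NA
Op 4: route key 36: smallest pos >= 36 is 75 -> NA
Op 5: route key 96: none >= 96, wrap to smallest pos 75 -> NA
Op 6: route key 0: smallest pos >= 0 is 75 -> NA
Op 7: add NB@12 -> ring=[12:NB,75:NA]
Op 8: route key 48: smallest pos >= 48 is 75 -> NA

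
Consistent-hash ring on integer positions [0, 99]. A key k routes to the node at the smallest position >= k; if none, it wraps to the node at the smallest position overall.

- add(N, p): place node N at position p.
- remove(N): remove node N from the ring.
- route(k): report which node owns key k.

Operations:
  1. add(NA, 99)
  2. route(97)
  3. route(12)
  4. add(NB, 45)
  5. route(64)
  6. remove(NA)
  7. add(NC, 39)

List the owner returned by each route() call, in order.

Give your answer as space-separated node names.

Op 1: add NA@99 -> ring=[99:NA]
Op 2: route key 97: smallest pos >= 97 is 99 -> NA
Op 3: route key 12: smallest pos >= 12 is 99 -> NA
Op 4: add NB@45 -> ring=[45:NB,99:NA]
Op 5: route key 64: smallest pos >= 64 is 99 -> NA
Op 6: remove NA -> ring=[45:NB]
Op 7: add NC@39 -> ring=[39:NC,45:NB]

Answer: NA NA NA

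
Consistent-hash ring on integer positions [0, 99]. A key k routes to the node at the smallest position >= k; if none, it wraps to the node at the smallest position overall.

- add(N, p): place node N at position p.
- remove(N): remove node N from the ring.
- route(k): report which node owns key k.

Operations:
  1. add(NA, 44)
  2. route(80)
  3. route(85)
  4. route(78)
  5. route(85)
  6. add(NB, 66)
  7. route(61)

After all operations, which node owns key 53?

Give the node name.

Op 1: add NA@44 -> ring=[44:NA]
Op 2: route key 80: none >= 80, wrap to smallest pos 44 -> NA
Op 3: route key 85: none >= 85, wrap to smallest pos 44 -> NA
Op 4: route key 78: none >= 78, wrap to smallest pos 44 -> NA
Op 5: route key 85: none >= 85, wrap to smallest pos 44 -> NA
Op 6: add NB@66 -> ring=[44:NA,66:NB]
Op 7: route key 61: smallest pos >= 61 is 66 -> NB
Final route key 53: smallest pos >= 53 is 66 -> NB

Answer: NB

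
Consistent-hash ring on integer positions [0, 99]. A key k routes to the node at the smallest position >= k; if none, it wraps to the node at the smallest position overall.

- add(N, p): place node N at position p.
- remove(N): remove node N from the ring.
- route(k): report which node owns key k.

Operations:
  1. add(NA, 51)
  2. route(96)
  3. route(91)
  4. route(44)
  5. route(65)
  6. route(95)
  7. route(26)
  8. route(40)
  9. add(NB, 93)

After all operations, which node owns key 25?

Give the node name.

Answer: NA

Derivation:
Op 1: add NA@51 -> ring=[51:NA]
Op 2: route key 96: none >= 96, wrap to smallest pos 51 -> NA
Op 3: route key 91: none >= 91, wrap to smallest pos 51 -> NA
Op 4: route key 44: smallest pos >= 44 is 51 -> NA
Op 5: route key 65: none >= 65, wrap to smallest pos 51 -> NA
Op 6: route key 95: none >= 95, wrap to smallest pos 51 -> NA
Op 7: route key 26: smallest pos >= 26 is 51 -> NA
Op 8: route key 40: smallest pos >= 40 is 51 -> NA
Op 9: add NB@93 -> ring=[51:NA,93:NB]
Final route key 25: smallest pos >= 25 is 51 -> NA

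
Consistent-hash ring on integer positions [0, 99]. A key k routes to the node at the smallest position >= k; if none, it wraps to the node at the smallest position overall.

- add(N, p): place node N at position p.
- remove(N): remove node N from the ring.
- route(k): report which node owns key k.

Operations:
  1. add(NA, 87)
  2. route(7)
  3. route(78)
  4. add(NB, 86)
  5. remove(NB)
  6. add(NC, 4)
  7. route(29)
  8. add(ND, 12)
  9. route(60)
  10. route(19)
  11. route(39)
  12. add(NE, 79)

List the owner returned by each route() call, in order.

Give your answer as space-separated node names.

Answer: NA NA NA NA NA NA

Derivation:
Op 1: add NA@87 -> ring=[87:NA]
Op 2: route key 7: smallest pos >= 7 is 87 -> NA
Op 3: route key 78: smallest pos >= 78 is 87 -> NA
Op 4: add NB@86 -> ring=[86:NB,87:NA]
Op 5: remove NB -> ring=[87:NA]
Op 6: add NC@4 -> ring=[4:NC,87:NA]
Op 7: route key 29: smallest pos >= 29 is 87 -> NA
Op 8: add ND@12 -> ring=[4:NC,12:ND,87:NA]
Op 9: route key 60: smallest pos >= 60 is 87 -> NA
Op 10: route key 19: smallest pos >= 19 is 87 -> NA
Op 11: route key 39: smallest pos >= 39 is 87 -> NA
Op 12: add NE@79 -> ring=[4:NC,12:ND,79:NE,87:NA]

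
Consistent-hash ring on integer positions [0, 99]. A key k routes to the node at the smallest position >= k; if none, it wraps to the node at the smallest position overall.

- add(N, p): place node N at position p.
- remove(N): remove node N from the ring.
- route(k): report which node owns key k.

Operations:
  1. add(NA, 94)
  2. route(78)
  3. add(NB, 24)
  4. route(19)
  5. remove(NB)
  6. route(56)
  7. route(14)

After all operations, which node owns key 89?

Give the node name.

Answer: NA

Derivation:
Op 1: add NA@94 -> ring=[94:NA]
Op 2: route key 78: smallest pos >= 78 is 94 -> NA
Op 3: add NB@24 -> ring=[24:NB,94:NA]
Op 4: route key 19: smallest pos >= 19 is 24 -> NB
Op 5: remove NB -> ring=[94:NA]
Op 6: route key 56: smallest pos >= 56 is 94 -> NA
Op 7: route key 14: smallest pos >= 14 is 94 -> NA
Final route key 89: smallest pos >= 89 is 94 -> NA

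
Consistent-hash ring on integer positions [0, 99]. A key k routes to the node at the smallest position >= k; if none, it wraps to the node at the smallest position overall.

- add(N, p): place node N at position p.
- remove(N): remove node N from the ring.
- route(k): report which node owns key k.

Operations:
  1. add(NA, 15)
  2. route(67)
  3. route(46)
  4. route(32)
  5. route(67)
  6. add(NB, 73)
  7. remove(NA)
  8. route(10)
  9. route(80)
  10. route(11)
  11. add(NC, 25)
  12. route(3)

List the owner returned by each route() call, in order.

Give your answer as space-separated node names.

Answer: NA NA NA NA NB NB NB NC

Derivation:
Op 1: add NA@15 -> ring=[15:NA]
Op 2: route key 67: none >= 67, wrap to smallest pos 15 -> NA
Op 3: route key 46: none >= 46, wrap to smallest pos 15 -> NA
Op 4: route key 32: none >= 32, wrap to smallest pos 15 -> NA
Op 5: route key 67: none >= 67, wrap to smallest pos 15 -> NA
Op 6: add NB@73 -> ring=[15:NA,73:NB]
Op 7: remove NA -> ring=[73:NB]
Op 8: route key 10: smallest pos >= 10 is 73 -> NB
Op 9: route key 80: none >= 80, wrap to smallest pos 73 -> NB
Op 10: route key 11: smallest pos >= 11 is 73 -> NB
Op 11: add NC@25 -> ring=[25:NC,73:NB]
Op 12: route key 3: smallest pos >= 3 is 25 -> NC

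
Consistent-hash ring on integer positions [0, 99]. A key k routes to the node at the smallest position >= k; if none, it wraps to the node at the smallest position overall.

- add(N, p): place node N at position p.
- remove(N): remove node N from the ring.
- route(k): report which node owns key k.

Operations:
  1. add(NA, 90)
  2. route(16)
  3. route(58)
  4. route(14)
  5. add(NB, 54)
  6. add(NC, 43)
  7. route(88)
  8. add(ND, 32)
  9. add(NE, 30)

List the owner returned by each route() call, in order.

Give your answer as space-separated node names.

Op 1: add NA@90 -> ring=[90:NA]
Op 2: route key 16: smallest pos >= 16 is 90 -> NA
Op 3: route key 58: smallest pos >= 58 is 90 -> NA
Op 4: route key 14: smallest pos >= 14 is 90 -> NA
Op 5: add NB@54 -> ring=[54:NB,90:NA]
Op 6: add NC@43 -> ring=[43:NC,54:NB,90:NA]
Op 7: route key 88: smallest pos >= 88 is 90 -> NA
Op 8: add ND@32 -> ring=[32:ND,43:NC,54:NB,90:NA]
Op 9: add NE@30 -> ring=[30:NE,32:ND,43:NC,54:NB,90:NA]

Answer: NA NA NA NA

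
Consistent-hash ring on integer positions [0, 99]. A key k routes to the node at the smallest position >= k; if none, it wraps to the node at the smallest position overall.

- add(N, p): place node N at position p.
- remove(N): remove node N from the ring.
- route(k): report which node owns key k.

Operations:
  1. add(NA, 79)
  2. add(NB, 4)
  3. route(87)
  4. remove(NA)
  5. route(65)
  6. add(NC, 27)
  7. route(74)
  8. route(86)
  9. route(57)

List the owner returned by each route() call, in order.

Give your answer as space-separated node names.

Answer: NB NB NB NB NB

Derivation:
Op 1: add NA@79 -> ring=[79:NA]
Op 2: add NB@4 -> ring=[4:NB,79:NA]
Op 3: route key 87: none >= 87, wrap to smallest pos 4 -> NB
Op 4: remove NA -> ring=[4:NB]
Op 5: route key 65: none >= 65, wrap to smallest pos 4 -> NB
Op 6: add NC@27 -> ring=[4:NB,27:NC]
Op 7: route key 74: none >= 74, wrap to smallest pos 4 -> NB
Op 8: route key 86: none >= 86, wrap to smallest pos 4 -> NB
Op 9: route key 57: none >= 57, wrap to smallest pos 4 -> NB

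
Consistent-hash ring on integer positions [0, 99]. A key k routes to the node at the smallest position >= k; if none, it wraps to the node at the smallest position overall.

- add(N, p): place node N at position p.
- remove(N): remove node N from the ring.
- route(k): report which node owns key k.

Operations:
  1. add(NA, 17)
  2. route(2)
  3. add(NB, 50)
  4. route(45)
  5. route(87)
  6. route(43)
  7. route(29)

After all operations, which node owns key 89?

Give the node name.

Op 1: add NA@17 -> ring=[17:NA]
Op 2: route key 2: smallest pos >= 2 is 17 -> NA
Op 3: add NB@50 -> ring=[17:NA,50:NB]
Op 4: route key 45: smallest pos >= 45 is 50 -> NB
Op 5: route key 87: none >= 87, wrap to smallest pos 17 -> NA
Op 6: route key 43: smallest pos >= 43 is 50 -> NB
Op 7: route key 29: smallest pos >= 29 is 50 -> NB
Final route key 89: none >= 89, wrap to smallest pos 17 -> NA

Answer: NA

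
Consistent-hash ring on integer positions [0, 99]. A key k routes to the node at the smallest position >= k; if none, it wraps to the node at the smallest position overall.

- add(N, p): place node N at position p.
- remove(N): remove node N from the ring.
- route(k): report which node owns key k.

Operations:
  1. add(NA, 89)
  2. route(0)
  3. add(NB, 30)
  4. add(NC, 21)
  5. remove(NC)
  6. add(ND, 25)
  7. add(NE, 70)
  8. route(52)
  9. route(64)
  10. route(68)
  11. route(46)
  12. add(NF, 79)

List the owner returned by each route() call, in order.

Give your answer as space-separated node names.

Answer: NA NE NE NE NE

Derivation:
Op 1: add NA@89 -> ring=[89:NA]
Op 2: route key 0: smallest pos >= 0 is 89 -> NA
Op 3: add NB@30 -> ring=[30:NB,89:NA]
Op 4: add NC@21 -> ring=[21:NC,30:NB,89:NA]
Op 5: remove NC -> ring=[30:NB,89:NA]
Op 6: add ND@25 -> ring=[25:ND,30:NB,89:NA]
Op 7: add NE@70 -> ring=[25:ND,30:NB,70:NE,89:NA]
Op 8: route key 52: smallest pos >= 52 is 70 -> NE
Op 9: route key 64: smallest pos >= 64 is 70 -> NE
Op 10: route key 68: smallest pos >= 68 is 70 -> NE
Op 11: route key 46: smallest pos >= 46 is 70 -> NE
Op 12: add NF@79 -> ring=[25:ND,30:NB,70:NE,79:NF,89:NA]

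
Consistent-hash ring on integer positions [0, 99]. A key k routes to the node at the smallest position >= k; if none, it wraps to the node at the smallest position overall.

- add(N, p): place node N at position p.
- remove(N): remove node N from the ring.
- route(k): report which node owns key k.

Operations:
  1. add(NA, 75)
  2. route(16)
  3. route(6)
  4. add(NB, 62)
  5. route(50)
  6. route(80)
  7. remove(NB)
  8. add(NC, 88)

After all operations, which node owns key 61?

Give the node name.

Op 1: add NA@75 -> ring=[75:NA]
Op 2: route key 16: smallest pos >= 16 is 75 -> NA
Op 3: route key 6: smallest pos >= 6 is 75 -> NA
Op 4: add NB@62 -> ring=[62:NB,75:NA]
Op 5: route key 50: smallest pos >= 50 is 62 -> NB
Op 6: route key 80: none >= 80, wrap to smallest pos 62 -> NB
Op 7: remove NB -> ring=[75:NA]
Op 8: add NC@88 -> ring=[75:NA,88:NC]
Final route key 61: smallest pos >= 61 is 75 -> NA

Answer: NA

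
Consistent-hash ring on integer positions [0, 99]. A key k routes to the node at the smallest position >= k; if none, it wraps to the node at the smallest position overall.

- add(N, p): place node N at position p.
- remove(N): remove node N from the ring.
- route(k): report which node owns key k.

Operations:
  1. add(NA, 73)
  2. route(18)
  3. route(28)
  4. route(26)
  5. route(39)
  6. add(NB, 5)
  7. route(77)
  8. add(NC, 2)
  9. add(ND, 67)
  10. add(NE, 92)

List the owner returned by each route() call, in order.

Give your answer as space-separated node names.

Op 1: add NA@73 -> ring=[73:NA]
Op 2: route key 18: smallest pos >= 18 is 73 -> NA
Op 3: route key 28: smallest pos >= 28 is 73 -> NA
Op 4: route key 26: smallest pos >= 26 is 73 -> NA
Op 5: route key 39: smallest pos >= 39 is 73 -> NA
Op 6: add NB@5 -> ring=[5:NB,73:NA]
Op 7: route key 77: none >= 77, wrap to smallest pos 5 -> NB
Op 8: add NC@2 -> ring=[2:NC,5:NB,73:NA]
Op 9: add ND@67 -> ring=[2:NC,5:NB,67:ND,73:NA]
Op 10: add NE@92 -> ring=[2:NC,5:NB,67:ND,73:NA,92:NE]

Answer: NA NA NA NA NB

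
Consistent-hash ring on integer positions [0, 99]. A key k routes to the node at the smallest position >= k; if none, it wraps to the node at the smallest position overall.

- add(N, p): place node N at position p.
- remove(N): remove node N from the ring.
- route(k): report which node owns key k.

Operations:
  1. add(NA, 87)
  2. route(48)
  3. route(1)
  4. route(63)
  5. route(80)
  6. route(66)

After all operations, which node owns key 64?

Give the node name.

Answer: NA

Derivation:
Op 1: add NA@87 -> ring=[87:NA]
Op 2: route key 48: smallest pos >= 48 is 87 -> NA
Op 3: route key 1: smallest pos >= 1 is 87 -> NA
Op 4: route key 63: smallest pos >= 63 is 87 -> NA
Op 5: route key 80: smallest pos >= 80 is 87 -> NA
Op 6: route key 66: smallest pos >= 66 is 87 -> NA
Final route key 64: smallest pos >= 64 is 87 -> NA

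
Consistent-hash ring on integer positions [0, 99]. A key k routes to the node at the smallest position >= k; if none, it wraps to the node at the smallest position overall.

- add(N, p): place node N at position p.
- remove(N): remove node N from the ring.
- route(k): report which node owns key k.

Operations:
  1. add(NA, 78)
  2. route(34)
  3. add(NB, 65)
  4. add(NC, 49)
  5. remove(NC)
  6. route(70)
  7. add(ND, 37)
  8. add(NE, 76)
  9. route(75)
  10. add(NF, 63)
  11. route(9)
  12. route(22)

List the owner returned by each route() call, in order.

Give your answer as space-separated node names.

Op 1: add NA@78 -> ring=[78:NA]
Op 2: route key 34: smallest pos >= 34 is 78 -> NA
Op 3: add NB@65 -> ring=[65:NB,78:NA]
Op 4: add NC@49 -> ring=[49:NC,65:NB,78:NA]
Op 5: remove NC -> ring=[65:NB,78:NA]
Op 6: route key 70: smallest pos >= 70 is 78 -> NA
Op 7: add ND@37 -> ring=[37:ND,65:NB,78:NA]
Op 8: add NE@76 -> ring=[37:ND,65:NB,76:NE,78:NA]
Op 9: route key 75: smallest pos >= 75 is 76 -> NE
Op 10: add NF@63 -> ring=[37:ND,63:NF,65:NB,76:NE,78:NA]
Op 11: route key 9: smallest pos >= 9 is 37 -> ND
Op 12: route key 22: smallest pos >= 22 is 37 -> ND

Answer: NA NA NE ND ND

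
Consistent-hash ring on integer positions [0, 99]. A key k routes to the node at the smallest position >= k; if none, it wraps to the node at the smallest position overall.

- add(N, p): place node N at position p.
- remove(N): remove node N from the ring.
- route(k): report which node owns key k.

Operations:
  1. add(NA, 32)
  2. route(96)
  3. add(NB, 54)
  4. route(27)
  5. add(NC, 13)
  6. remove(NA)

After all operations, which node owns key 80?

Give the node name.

Op 1: add NA@32 -> ring=[32:NA]
Op 2: route key 96: none >= 96, wrap to smallest pos 32 -> NA
Op 3: add NB@54 -> ring=[32:NA,54:NB]
Op 4: route key 27: smallest pos >= 27 is 32 -> NA
Op 5: add NC@13 -> ring=[13:NC,32:NA,54:NB]
Op 6: remove NA -> ring=[13:NC,54:NB]
Final route key 80: none >= 80, wrap to smallest pos 13 -> NC

Answer: NC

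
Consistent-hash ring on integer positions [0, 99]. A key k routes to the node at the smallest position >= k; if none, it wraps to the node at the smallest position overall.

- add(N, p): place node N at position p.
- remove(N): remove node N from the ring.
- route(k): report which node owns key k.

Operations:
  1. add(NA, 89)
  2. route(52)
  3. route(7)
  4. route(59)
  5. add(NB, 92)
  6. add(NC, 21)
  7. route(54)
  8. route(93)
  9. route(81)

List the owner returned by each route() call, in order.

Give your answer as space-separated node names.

Op 1: add NA@89 -> ring=[89:NA]
Op 2: route key 52: smallest pos >= 52 is 89 -> NA
Op 3: route key 7: smallest pos >= 7 is 89 -> NA
Op 4: route key 59: smallest pos >= 59 is 89 -> NA
Op 5: add NB@92 -> ring=[89:NA,92:NB]
Op 6: add NC@21 -> ring=[21:NC,89:NA,92:NB]
Op 7: route key 54: smallest pos >= 54 is 89 -> NA
Op 8: route key 93: none >= 93, wrap to smallest pos 21 -> NC
Op 9: route key 81: smallest pos >= 81 is 89 -> NA

Answer: NA NA NA NA NC NA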